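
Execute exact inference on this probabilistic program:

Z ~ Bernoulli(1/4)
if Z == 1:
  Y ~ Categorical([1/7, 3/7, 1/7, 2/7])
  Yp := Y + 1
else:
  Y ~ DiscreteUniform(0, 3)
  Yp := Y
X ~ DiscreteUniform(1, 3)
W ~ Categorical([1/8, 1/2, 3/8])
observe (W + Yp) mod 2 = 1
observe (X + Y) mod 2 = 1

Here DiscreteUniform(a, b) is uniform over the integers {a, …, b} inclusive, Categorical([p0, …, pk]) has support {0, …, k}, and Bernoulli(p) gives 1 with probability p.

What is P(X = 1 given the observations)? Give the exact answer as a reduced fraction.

P(X = 1 | obs) = 25/81

Enumerate traces; 18 have nonzero weight after conditioning:
  (Z=0, Y=0, X=1, W=1) weight 1/32
  (Z=0, Y=0, X=3, W=1) weight 1/32
  (Z=0, Y=1, X=2, W=0) weight 1/128
  (Z=0, Y=1, X=2, W=2) weight 3/128
  (Z=0, Y=2, X=1, W=1) weight 1/32
  (Z=0, Y=2, X=3, W=1) weight 1/32
  (Z=0, Y=3, X=2, W=0) weight 1/128
  (Z=0, Y=3, X=2, W=2) weight 3/128
  … 10 more
Group by X:
  weight(X=1) = 25/336
  weight(X=2) = 31/336
  weight(X=3) = 25/336
Total weight = 25/336 + 31/336 + 25/336 = 27/112
P(X=1 | obs) = 25/336 / 27/112 = 25/81
P(X=2 | obs) = 31/336 / 27/112 = 31/81
P(X=3 | obs) = 25/336 / 27/112 = 25/81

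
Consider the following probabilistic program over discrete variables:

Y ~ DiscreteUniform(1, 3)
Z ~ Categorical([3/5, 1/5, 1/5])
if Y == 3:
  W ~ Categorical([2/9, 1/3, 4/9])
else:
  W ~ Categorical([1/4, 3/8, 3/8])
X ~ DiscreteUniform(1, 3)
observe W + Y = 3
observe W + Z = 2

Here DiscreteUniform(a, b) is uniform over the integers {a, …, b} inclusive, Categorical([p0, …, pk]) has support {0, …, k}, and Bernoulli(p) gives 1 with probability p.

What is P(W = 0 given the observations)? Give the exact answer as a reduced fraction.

P(W = 0 | obs) = 4/31

Enumerate traces; 9 have nonzero weight after conditioning:
  (Y=1, Z=0, W=2, X=1) weight 1/40
  (Y=1, Z=0, W=2, X=2) weight 1/40
  (Y=1, Z=0, W=2, X=3) weight 1/40
  (Y=2, Z=1, W=1, X=1) weight 1/120
  (Y=2, Z=1, W=1, X=2) weight 1/120
  (Y=2, Z=1, W=1, X=3) weight 1/120
  (Y=3, Z=2, W=0, X=1) weight 2/405
  (Y=3, Z=2, W=0, X=2) weight 2/405
  … 1 more
Group by W:
  weight(W=0) = 2/135
  weight(W=1) = 1/40
  weight(W=2) = 3/40
Total weight = 2/135 + 1/40 + 3/40 = 31/270
P(W=0 | obs) = 2/135 / 31/270 = 4/31
P(W=1 | obs) = 1/40 / 31/270 = 27/124
P(W=2 | obs) = 3/40 / 31/270 = 81/124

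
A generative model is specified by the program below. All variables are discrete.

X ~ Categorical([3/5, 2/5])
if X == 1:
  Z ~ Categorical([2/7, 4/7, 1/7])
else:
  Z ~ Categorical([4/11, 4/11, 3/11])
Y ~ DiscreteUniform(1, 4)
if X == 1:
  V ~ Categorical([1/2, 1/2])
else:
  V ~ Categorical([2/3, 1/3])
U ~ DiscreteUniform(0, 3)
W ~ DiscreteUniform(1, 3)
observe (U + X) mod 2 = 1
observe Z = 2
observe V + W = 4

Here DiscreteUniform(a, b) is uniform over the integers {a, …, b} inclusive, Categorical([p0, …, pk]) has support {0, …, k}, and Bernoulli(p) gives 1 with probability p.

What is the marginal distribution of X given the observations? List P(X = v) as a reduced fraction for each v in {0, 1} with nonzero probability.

P(X=0) = 21/32, P(X=1) = 11/32

Enumerate traces; 16 have nonzero weight after conditioning:
  (X=0, Z=2, Y=1, V=1, U=1, W=3) weight 1/880
  (X=0, Z=2, Y=1, V=1, U=3, W=3) weight 1/880
  (X=0, Z=2, Y=2, V=1, U=1, W=3) weight 1/880
  (X=0, Z=2, Y=2, V=1, U=3, W=3) weight 1/880
  (X=0, Z=2, Y=3, V=1, U=1, W=3) weight 1/880
  (X=0, Z=2, Y=3, V=1, U=3, W=3) weight 1/880
  (X=0, Z=2, Y=4, V=1, U=1, W=3) weight 1/880
  (X=0, Z=2, Y=4, V=1, U=3, W=3) weight 1/880
  (X=1, Z=2, Y=1, V=1, U=0, W=3) weight 1/1680
  … 7 more
Group by X:
  weight(X=0) = 1/110
  weight(X=1) = 1/210
Total weight = 1/110 + 1/210 = 16/1155
P(X=0 | obs) = 1/110 / 16/1155 = 21/32
P(X=1 | obs) = 1/210 / 16/1155 = 11/32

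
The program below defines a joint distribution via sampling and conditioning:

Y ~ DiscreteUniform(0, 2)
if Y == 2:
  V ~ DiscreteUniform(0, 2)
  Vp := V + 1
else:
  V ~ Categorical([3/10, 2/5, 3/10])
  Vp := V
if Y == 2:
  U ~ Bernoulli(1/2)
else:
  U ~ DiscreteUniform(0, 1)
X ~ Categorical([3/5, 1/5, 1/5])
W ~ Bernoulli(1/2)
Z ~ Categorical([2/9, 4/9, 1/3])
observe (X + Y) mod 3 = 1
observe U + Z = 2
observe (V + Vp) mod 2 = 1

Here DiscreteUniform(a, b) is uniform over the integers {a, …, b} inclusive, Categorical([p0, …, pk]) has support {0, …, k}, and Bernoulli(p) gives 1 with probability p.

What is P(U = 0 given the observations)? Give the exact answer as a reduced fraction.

Enumerate traces; 12 have nonzero weight after conditioning:
  (Y=2, V=0, U=0, X=2, W=0, Z=2) weight 1/540
  (Y=2, V=0, U=0, X=2, W=1, Z=2) weight 1/540
  (Y=2, V=0, U=1, X=2, W=0, Z=1) weight 1/405
  (Y=2, V=0, U=1, X=2, W=1, Z=1) weight 1/405
  (Y=2, V=1, U=0, X=2, W=0, Z=2) weight 1/540
  (Y=2, V=1, U=0, X=2, W=1, Z=2) weight 1/540
  (Y=2, V=1, U=1, X=2, W=0, Z=1) weight 1/405
  (Y=2, V=1, U=1, X=2, W=1, Z=1) weight 1/405
  … 4 more
Group by U:
  weight(U=0) = 1/90
  weight(U=1) = 2/135
Total weight = 1/90 + 2/135 = 7/270
P(U=0 | obs) = 1/90 / 7/270 = 3/7
P(U=1 | obs) = 2/135 / 7/270 = 4/7

P(U = 0 | obs) = 3/7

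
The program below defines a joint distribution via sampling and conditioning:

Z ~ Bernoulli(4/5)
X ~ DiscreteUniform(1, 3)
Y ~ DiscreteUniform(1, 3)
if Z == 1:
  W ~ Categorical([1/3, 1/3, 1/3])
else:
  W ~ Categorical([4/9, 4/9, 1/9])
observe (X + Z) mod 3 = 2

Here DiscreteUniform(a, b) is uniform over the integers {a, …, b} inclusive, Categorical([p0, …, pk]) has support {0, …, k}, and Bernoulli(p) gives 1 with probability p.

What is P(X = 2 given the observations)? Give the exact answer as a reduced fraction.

Enumerate traces; 18 have nonzero weight after conditioning:
  (Z=0, X=2, Y=1, W=0) weight 4/405
  (Z=0, X=2, Y=1, W=1) weight 4/405
  (Z=0, X=2, Y=1, W=2) weight 1/405
  (Z=0, X=2, Y=2, W=0) weight 4/405
  (Z=0, X=2, Y=2, W=1) weight 4/405
  (Z=0, X=2, Y=2, W=2) weight 1/405
  (Z=0, X=2, Y=3, W=0) weight 4/405
  (Z=0, X=2, Y=3, W=1) weight 4/405
  (Z=1, X=1, Y=1, W=0) weight 4/135
  … 9 more
Group by X:
  weight(X=1) = 4/15
  weight(X=2) = 1/15
Total weight = 4/15 + 1/15 = 1/3
P(X=1 | obs) = 4/15 / 1/3 = 4/5
P(X=2 | obs) = 1/15 / 1/3 = 1/5

P(X = 2 | obs) = 1/5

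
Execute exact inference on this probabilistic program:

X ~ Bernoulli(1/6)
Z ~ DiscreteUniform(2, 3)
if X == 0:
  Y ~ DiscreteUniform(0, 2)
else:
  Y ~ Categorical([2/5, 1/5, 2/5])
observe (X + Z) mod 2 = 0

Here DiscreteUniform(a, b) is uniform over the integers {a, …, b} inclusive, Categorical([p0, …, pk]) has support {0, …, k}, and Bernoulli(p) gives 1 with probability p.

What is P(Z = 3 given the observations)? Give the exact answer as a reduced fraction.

Enumerate traces; 6 have nonzero weight after conditioning:
  (X=0, Z=2, Y=0) weight 5/36
  (X=0, Z=2, Y=1) weight 5/36
  (X=0, Z=2, Y=2) weight 5/36
  (X=1, Z=3, Y=0) weight 1/30
  (X=1, Z=3, Y=1) weight 1/60
  (X=1, Z=3, Y=2) weight 1/30
Group by Z:
  weight(Z=2) = 5/12
  weight(Z=3) = 1/12
Total weight = 5/12 + 1/12 = 1/2
P(Z=2 | obs) = 5/12 / 1/2 = 5/6
P(Z=3 | obs) = 1/12 / 1/2 = 1/6

P(Z = 3 | obs) = 1/6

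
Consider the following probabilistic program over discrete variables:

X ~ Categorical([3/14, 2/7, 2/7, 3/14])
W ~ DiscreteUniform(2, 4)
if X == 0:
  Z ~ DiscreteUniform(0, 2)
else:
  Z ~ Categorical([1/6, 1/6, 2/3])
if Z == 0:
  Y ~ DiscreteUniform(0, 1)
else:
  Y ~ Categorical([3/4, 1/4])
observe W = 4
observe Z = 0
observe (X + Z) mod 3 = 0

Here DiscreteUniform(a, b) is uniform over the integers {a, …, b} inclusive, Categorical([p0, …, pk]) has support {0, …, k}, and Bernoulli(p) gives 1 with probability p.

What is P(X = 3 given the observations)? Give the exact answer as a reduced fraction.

P(X = 3 | obs) = 1/3

Enumerate traces; 4 have nonzero weight after conditioning:
  (X=0, W=4, Z=0, Y=0) weight 1/84
  (X=0, W=4, Z=0, Y=1) weight 1/84
  (X=3, W=4, Z=0, Y=0) weight 1/168
  (X=3, W=4, Z=0, Y=1) weight 1/168
Group by X:
  weight(X=0) = 1/42
  weight(X=3) = 1/84
Total weight = 1/42 + 1/84 = 1/28
P(X=0 | obs) = 1/42 / 1/28 = 2/3
P(X=3 | obs) = 1/84 / 1/28 = 1/3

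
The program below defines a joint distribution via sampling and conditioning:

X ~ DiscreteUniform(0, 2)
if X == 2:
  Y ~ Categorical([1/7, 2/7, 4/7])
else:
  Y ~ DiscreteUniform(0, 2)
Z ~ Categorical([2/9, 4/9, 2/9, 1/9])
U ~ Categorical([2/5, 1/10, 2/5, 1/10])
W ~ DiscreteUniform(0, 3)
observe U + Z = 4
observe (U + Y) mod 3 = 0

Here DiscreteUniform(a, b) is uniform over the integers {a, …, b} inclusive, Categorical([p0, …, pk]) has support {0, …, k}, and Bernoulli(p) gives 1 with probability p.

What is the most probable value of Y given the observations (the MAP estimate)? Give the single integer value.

argmax_v P(Y = v | obs) = 1

Enumerate traces; 36 have nonzero weight after conditioning:
  (X=0, Y=0, Z=1, U=3, W=0) weight 1/810
  (X=0, Y=0, Z=1, U=3, W=1) weight 1/810
  (X=0, Y=0, Z=1, U=3, W=2) weight 1/810
  (X=0, Y=0, Z=1, U=3, W=3) weight 1/810
  (X=0, Y=1, Z=2, U=2, W=0) weight 1/405
  (X=0, Y=1, Z=2, U=2, W=1) weight 1/405
  (X=0, Y=1, Z=2, U=2, W=2) weight 1/405
  (X=0, Y=1, Z=2, U=2, W=3) weight 1/405
  (X=0, Y=2, Z=3, U=1, W=0) weight 1/3240
  … 27 more
Group by Y:
  weight(Y=0) = 34/2835
  weight(Y=1) = 16/567
  weight(Y=2) = 13/2835
Total weight = 34/2835 + 16/567 + 13/2835 = 127/2835
P(Y=0 | obs) = 34/2835 / 127/2835 = 34/127
P(Y=1 | obs) = 16/567 / 127/2835 = 80/127
P(Y=2 | obs) = 13/2835 / 127/2835 = 13/127
argmax = 1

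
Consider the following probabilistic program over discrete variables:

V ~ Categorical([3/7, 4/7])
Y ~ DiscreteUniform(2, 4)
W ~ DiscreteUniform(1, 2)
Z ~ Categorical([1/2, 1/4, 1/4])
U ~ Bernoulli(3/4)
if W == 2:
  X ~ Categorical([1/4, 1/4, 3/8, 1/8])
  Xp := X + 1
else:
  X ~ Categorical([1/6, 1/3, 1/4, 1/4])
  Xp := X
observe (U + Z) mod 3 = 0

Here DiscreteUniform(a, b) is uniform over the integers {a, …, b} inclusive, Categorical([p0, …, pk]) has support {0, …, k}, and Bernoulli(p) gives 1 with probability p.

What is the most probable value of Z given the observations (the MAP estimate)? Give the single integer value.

Enumerate traces; 96 have nonzero weight after conditioning:
  (V=0, Y=2, W=1, Z=0, U=0, X=0) weight 1/672
  (V=0, Y=2, W=1, Z=0, U=0, X=1) weight 1/336
  (V=0, Y=2, W=1, Z=0, U=0, X=2) weight 1/448
  (V=0, Y=2, W=1, Z=0, U=0, X=3) weight 1/448
  (V=0, Y=2, W=1, Z=2, U=1, X=0) weight 1/448
  (V=0, Y=2, W=1, Z=2, U=1, X=1) weight 1/224
  (V=0, Y=2, W=1, Z=2, U=1, X=2) weight 3/896
  (V=0, Y=2, W=1, Z=2, U=1, X=3) weight 3/896
  … 88 more
Group by Z:
  weight(Z=0) = 1/8
  weight(Z=2) = 3/16
Total weight = 1/8 + 3/16 = 5/16
P(Z=0 | obs) = 1/8 / 5/16 = 2/5
P(Z=2 | obs) = 3/16 / 5/16 = 3/5
argmax = 2

argmax_v P(Z = v | obs) = 2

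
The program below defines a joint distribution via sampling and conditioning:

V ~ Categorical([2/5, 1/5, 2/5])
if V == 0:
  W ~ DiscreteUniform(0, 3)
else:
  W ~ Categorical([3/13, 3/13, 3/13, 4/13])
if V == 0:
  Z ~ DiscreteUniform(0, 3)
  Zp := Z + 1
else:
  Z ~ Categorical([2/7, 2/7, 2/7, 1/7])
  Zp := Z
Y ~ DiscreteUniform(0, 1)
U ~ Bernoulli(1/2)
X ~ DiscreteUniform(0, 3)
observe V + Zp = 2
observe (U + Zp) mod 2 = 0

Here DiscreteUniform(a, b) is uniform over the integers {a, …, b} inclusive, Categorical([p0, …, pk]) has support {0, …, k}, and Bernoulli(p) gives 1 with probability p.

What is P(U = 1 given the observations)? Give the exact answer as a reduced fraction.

Enumerate traces; 96 have nonzero weight after conditioning:
  (V=0, W=0, Z=1, Y=0, U=0, X=0) weight 1/640
  (V=0, W=0, Z=1, Y=0, U=0, X=1) weight 1/640
  (V=0, W=0, Z=1, Y=0, U=0, X=2) weight 1/640
  (V=0, W=0, Z=1, Y=0, U=0, X=3) weight 1/640
  (V=0, W=0, Z=1, Y=1, U=0, X=0) weight 1/640
  (V=0, W=0, Z=1, Y=1, U=0, X=1) weight 1/640
  (V=0, W=0, Z=1, Y=1, U=0, X=2) weight 1/640
  (V=0, W=0, Z=1, Y=1, U=0, X=3) weight 1/640
  (V=1, W=0, Z=1, Y=0, U=1, X=0) weight 3/3640
  … 87 more
Group by U:
  weight(U=0) = 3/28
  weight(U=1) = 1/35
Total weight = 3/28 + 1/35 = 19/140
P(U=0 | obs) = 3/28 / 19/140 = 15/19
P(U=1 | obs) = 1/35 / 19/140 = 4/19

P(U = 1 | obs) = 4/19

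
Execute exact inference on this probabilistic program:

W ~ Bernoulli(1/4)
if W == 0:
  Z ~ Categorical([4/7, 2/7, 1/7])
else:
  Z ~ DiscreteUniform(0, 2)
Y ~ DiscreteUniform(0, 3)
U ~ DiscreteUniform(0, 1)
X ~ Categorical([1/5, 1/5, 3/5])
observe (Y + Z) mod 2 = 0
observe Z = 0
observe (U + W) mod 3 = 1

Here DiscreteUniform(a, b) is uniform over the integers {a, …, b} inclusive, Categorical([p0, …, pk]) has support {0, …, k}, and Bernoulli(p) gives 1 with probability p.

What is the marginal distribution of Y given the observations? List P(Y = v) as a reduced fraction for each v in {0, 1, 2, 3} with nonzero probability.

Enumerate traces; 12 have nonzero weight after conditioning:
  (W=0, Z=0, Y=0, U=1, X=0) weight 3/280
  (W=0, Z=0, Y=0, U=1, X=1) weight 3/280
  (W=0, Z=0, Y=0, U=1, X=2) weight 9/280
  (W=0, Z=0, Y=2, U=1, X=0) weight 3/280
  (W=0, Z=0, Y=2, U=1, X=1) weight 3/280
  (W=0, Z=0, Y=2, U=1, X=2) weight 9/280
  (W=1, Z=0, Y=0, U=0, X=0) weight 1/480
  (W=1, Z=0, Y=0, U=0, X=1) weight 1/480
  … 4 more
Group by Y:
  weight(Y=0) = 43/672
  weight(Y=2) = 43/672
Total weight = 43/672 + 43/672 = 43/336
P(Y=0 | obs) = 43/672 / 43/336 = 1/2
P(Y=2 | obs) = 43/672 / 43/336 = 1/2

P(Y=0) = 1/2, P(Y=2) = 1/2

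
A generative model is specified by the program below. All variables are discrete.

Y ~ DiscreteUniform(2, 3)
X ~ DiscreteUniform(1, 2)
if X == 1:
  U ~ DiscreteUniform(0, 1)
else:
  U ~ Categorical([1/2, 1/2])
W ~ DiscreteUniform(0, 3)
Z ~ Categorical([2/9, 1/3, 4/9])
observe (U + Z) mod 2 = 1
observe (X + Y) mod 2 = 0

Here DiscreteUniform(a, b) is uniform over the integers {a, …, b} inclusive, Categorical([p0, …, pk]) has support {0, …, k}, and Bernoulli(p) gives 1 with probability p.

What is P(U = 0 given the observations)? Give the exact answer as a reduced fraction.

Enumerate traces; 24 have nonzero weight after conditioning:
  (Y=2, X=2, U=0, W=0, Z=1) weight 1/96
  (Y=2, X=2, U=0, W=1, Z=1) weight 1/96
  (Y=2, X=2, U=0, W=2, Z=1) weight 1/96
  (Y=2, X=2, U=0, W=3, Z=1) weight 1/96
  (Y=2, X=2, U=1, W=0, Z=0) weight 1/144
  (Y=2, X=2, U=1, W=0, Z=2) weight 1/72
  (Y=2, X=2, U=1, W=1, Z=0) weight 1/144
  (Y=2, X=2, U=1, W=1, Z=2) weight 1/72
  … 16 more
Group by U:
  weight(U=0) = 1/12
  weight(U=1) = 1/6
Total weight = 1/12 + 1/6 = 1/4
P(U=0 | obs) = 1/12 / 1/4 = 1/3
P(U=1 | obs) = 1/6 / 1/4 = 2/3

P(U = 0 | obs) = 1/3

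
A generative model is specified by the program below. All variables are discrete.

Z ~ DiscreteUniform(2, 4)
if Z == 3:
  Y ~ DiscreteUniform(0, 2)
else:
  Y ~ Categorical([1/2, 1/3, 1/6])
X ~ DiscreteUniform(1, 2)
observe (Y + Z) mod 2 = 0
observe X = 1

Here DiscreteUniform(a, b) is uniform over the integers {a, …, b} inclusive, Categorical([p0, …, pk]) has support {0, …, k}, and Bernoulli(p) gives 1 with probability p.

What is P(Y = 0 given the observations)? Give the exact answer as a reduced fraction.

P(Y = 0 | obs) = 3/5

Enumerate traces; 5 have nonzero weight after conditioning:
  (Z=2, Y=0, X=1) weight 1/12
  (Z=2, Y=2, X=1) weight 1/36
  (Z=3, Y=1, X=1) weight 1/18
  (Z=4, Y=0, X=1) weight 1/12
  (Z=4, Y=2, X=1) weight 1/36
Group by Y:
  weight(Y=0) = 1/6
  weight(Y=1) = 1/18
  weight(Y=2) = 1/18
Total weight = 1/6 + 1/18 + 1/18 = 5/18
P(Y=0 | obs) = 1/6 / 5/18 = 3/5
P(Y=1 | obs) = 1/18 / 5/18 = 1/5
P(Y=2 | obs) = 1/18 / 5/18 = 1/5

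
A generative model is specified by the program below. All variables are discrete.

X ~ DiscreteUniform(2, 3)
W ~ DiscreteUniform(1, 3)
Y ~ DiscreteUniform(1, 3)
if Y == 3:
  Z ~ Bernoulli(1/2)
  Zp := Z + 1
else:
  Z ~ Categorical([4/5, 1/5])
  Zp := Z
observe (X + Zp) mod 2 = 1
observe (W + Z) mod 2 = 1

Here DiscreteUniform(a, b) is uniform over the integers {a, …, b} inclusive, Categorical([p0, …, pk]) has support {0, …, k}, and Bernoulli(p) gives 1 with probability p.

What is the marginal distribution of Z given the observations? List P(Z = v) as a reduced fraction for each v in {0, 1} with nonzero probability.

Enumerate traces; 9 have nonzero weight after conditioning:
  (X=2, W=1, Y=3, Z=0) weight 1/36
  (X=2, W=2, Y=1, Z=1) weight 1/90
  (X=2, W=2, Y=2, Z=1) weight 1/90
  (X=2, W=3, Y=3, Z=0) weight 1/36
  (X=3, W=1, Y=1, Z=0) weight 2/45
  (X=3, W=1, Y=2, Z=0) weight 2/45
  (X=3, W=2, Y=3, Z=1) weight 1/36
  (X=3, W=3, Y=1, Z=0) weight 2/45
  … 1 more
Group by Z:
  weight(Z=0) = 7/30
  weight(Z=1) = 1/20
Total weight = 7/30 + 1/20 = 17/60
P(Z=0 | obs) = 7/30 / 17/60 = 14/17
P(Z=1 | obs) = 1/20 / 17/60 = 3/17

P(Z=0) = 14/17, P(Z=1) = 3/17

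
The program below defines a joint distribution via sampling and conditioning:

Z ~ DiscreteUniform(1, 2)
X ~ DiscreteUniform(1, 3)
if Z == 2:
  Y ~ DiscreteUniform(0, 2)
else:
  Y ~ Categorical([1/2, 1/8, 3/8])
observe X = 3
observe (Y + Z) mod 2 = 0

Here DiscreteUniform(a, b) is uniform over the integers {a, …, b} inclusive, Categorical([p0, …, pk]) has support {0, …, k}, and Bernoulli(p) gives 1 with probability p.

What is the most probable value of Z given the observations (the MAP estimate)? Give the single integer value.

argmax_v P(Z = v | obs) = 2

Enumerate traces; 3 have nonzero weight after conditioning:
  (Z=1, X=3, Y=1) weight 1/48
  (Z=2, X=3, Y=0) weight 1/18
  (Z=2, X=3, Y=2) weight 1/18
Group by Z:
  weight(Z=1) = 1/48
  weight(Z=2) = 1/9
Total weight = 1/48 + 1/9 = 19/144
P(Z=1 | obs) = 1/48 / 19/144 = 3/19
P(Z=2 | obs) = 1/9 / 19/144 = 16/19
argmax = 2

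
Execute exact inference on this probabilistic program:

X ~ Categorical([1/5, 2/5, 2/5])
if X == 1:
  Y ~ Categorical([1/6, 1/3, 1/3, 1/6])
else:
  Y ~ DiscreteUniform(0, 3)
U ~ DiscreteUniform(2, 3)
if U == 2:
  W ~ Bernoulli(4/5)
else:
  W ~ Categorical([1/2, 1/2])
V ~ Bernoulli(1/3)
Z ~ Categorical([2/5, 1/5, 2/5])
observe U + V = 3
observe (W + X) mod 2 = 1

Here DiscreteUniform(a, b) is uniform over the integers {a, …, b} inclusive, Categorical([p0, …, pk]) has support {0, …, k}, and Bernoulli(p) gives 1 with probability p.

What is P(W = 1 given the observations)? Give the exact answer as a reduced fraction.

P(W = 1 | obs) = 9/13

Enumerate traces; 72 have nonzero weight after conditioning:
  (X=0, Y=0, U=2, W=1, V=1, Z=0) weight 1/375
  (X=0, Y=0, U=2, W=1, V=1, Z=1) weight 1/750
  (X=0, Y=0, U=2, W=1, V=1, Z=2) weight 1/375
  (X=0, Y=0, U=3, W=1, V=0, Z=0) weight 1/300
  (X=0, Y=0, U=3, W=1, V=0, Z=1) weight 1/600
  (X=0, Y=0, U=3, W=1, V=0, Z=2) weight 1/300
  (X=0, Y=1, U=2, W=1, V=1, Z=0) weight 1/375
  (X=0, Y=1, U=2, W=1, V=1, Z=1) weight 1/750
  (X=1, Y=0, U=2, W=0, V=1, Z=0) weight 1/1125
  … 63 more
Group by W:
  weight(W=0) = 2/25
  weight(W=1) = 9/50
Total weight = 2/25 + 9/50 = 13/50
P(W=0 | obs) = 2/25 / 13/50 = 4/13
P(W=1 | obs) = 9/50 / 13/50 = 9/13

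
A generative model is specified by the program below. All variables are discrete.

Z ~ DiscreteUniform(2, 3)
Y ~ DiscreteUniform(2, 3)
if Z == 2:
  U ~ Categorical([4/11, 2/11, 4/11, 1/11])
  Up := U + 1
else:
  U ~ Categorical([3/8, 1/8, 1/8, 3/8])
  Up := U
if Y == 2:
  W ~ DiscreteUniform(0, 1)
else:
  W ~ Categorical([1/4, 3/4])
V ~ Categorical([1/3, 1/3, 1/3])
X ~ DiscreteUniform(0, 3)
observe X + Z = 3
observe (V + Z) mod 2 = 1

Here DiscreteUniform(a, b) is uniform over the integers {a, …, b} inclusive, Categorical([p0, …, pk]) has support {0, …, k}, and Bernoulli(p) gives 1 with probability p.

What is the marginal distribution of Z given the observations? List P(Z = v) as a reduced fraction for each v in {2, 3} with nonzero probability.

P(Z=2) = 1/3, P(Z=3) = 2/3

Enumerate traces; 48 have nonzero weight after conditioning:
  (Z=2, Y=2, U=0, W=0, V=1, X=1) weight 1/264
  (Z=2, Y=2, U=0, W=1, V=1, X=1) weight 1/264
  (Z=2, Y=2, U=1, W=0, V=1, X=1) weight 1/528
  (Z=2, Y=2, U=1, W=1, V=1, X=1) weight 1/528
  (Z=2, Y=2, U=2, W=0, V=1, X=1) weight 1/264
  (Z=2, Y=2, U=2, W=1, V=1, X=1) weight 1/264
  (Z=2, Y=2, U=3, W=0, V=1, X=1) weight 1/1056
  (Z=2, Y=2, U=3, W=1, V=1, X=1) weight 1/1056
  (Z=3, Y=2, U=0, W=0, V=0, X=0) weight 1/256
  … 39 more
Group by Z:
  weight(Z=2) = 1/24
  weight(Z=3) = 1/12
Total weight = 1/24 + 1/12 = 1/8
P(Z=2 | obs) = 1/24 / 1/8 = 1/3
P(Z=3 | obs) = 1/12 / 1/8 = 2/3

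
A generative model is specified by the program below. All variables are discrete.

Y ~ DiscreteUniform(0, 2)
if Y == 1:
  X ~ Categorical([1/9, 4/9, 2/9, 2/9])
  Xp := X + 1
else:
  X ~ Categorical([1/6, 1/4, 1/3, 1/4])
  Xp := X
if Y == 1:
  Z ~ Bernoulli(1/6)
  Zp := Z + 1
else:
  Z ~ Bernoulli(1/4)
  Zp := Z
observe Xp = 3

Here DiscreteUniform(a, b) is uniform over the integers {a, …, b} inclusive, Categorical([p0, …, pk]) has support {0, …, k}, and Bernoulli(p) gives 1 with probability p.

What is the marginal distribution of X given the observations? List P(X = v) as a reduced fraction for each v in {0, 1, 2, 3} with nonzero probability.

P(X=2) = 4/13, P(X=3) = 9/13

Enumerate traces; 6 have nonzero weight after conditioning:
  (Y=0, X=3, Z=0) weight 1/16
  (Y=0, X=3, Z=1) weight 1/48
  (Y=1, X=2, Z=0) weight 5/81
  (Y=1, X=2, Z=1) weight 1/81
  (Y=2, X=3, Z=0) weight 1/16
  (Y=2, X=3, Z=1) weight 1/48
Group by X:
  weight(X=2) = 2/27
  weight(X=3) = 1/6
Total weight = 2/27 + 1/6 = 13/54
P(X=2 | obs) = 2/27 / 13/54 = 4/13
P(X=3 | obs) = 1/6 / 13/54 = 9/13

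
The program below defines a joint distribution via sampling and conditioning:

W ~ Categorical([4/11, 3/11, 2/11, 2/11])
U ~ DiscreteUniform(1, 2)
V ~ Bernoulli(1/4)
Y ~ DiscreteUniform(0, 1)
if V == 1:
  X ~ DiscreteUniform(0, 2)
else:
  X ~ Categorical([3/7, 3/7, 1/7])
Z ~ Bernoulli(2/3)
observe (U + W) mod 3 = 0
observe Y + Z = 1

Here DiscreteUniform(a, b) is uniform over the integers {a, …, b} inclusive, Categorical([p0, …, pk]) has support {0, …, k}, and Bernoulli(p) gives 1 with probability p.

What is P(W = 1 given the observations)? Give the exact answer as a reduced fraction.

Enumerate traces; 24 have nonzero weight after conditioning:
  (W=1, U=2, V=0, Y=0, X=0, Z=1) weight 9/616
  (W=1, U=2, V=0, Y=0, X=1, Z=1) weight 9/616
  (W=1, U=2, V=0, Y=0, X=2, Z=1) weight 3/616
  (W=1, U=2, V=0, Y=1, X=0, Z=0) weight 9/1232
  (W=1, U=2, V=0, Y=1, X=1, Z=0) weight 9/1232
  (W=1, U=2, V=0, Y=1, X=2, Z=0) weight 3/1232
  (W=1, U=2, V=1, Y=0, X=0, Z=1) weight 1/264
  (W=1, U=2, V=1, Y=0, X=1, Z=1) weight 1/264
  (W=2, U=1, V=0, Y=0, X=0, Z=1) weight 3/308
  … 15 more
Group by W:
  weight(W=1) = 3/44
  weight(W=2) = 1/22
Total weight = 3/44 + 1/22 = 5/44
P(W=1 | obs) = 3/44 / 5/44 = 3/5
P(W=2 | obs) = 1/22 / 5/44 = 2/5

P(W = 1 | obs) = 3/5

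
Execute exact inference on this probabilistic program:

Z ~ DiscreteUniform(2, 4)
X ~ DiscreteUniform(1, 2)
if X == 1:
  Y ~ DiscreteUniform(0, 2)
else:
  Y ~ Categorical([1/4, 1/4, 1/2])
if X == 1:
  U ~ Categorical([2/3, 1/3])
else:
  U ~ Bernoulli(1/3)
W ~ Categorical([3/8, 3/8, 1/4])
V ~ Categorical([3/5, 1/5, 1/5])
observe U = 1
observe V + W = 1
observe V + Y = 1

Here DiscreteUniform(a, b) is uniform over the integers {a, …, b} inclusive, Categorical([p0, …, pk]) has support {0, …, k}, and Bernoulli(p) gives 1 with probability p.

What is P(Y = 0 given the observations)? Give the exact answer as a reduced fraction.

P(Y = 0 | obs) = 1/4

Enumerate traces; 12 have nonzero weight after conditioning:
  (Z=2, X=1, Y=0, U=1, W=0, V=1) weight 1/720
  (Z=2, X=1, Y=1, U=1, W=1, V=0) weight 1/240
  (Z=2, X=2, Y=0, U=1, W=0, V=1) weight 1/960
  (Z=2, X=2, Y=1, U=1, W=1, V=0) weight 1/320
  (Z=3, X=1, Y=0, U=1, W=0, V=1) weight 1/720
  (Z=3, X=1, Y=1, U=1, W=1, V=0) weight 1/240
  (Z=3, X=2, Y=0, U=1, W=0, V=1) weight 1/960
  (Z=3, X=2, Y=1, U=1, W=1, V=0) weight 1/320
  … 4 more
Group by Y:
  weight(Y=0) = 7/960
  weight(Y=1) = 7/320
Total weight = 7/960 + 7/320 = 7/240
P(Y=0 | obs) = 7/960 / 7/240 = 1/4
P(Y=1 | obs) = 7/320 / 7/240 = 3/4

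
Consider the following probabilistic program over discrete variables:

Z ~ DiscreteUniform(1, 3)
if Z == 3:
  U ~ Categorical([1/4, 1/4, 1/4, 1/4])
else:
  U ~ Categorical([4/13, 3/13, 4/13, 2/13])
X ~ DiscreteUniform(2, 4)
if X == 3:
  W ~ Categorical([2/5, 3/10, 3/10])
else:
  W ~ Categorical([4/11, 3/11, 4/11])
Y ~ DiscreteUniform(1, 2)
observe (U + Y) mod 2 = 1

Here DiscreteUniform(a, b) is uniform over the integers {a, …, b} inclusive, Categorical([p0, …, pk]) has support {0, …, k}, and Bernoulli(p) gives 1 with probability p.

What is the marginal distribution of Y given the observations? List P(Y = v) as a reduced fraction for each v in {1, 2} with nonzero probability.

Enumerate traces; 108 have nonzero weight after conditioning:
  (Z=1, U=0, X=2, W=0, Y=1) weight 8/1287
  (Z=1, U=0, X=2, W=1, Y=1) weight 2/429
  (Z=1, U=0, X=2, W=2, Y=1) weight 8/1287
  (Z=1, U=0, X=3, W=0, Y=1) weight 4/585
  (Z=1, U=0, X=3, W=1, Y=1) weight 1/195
  (Z=1, U=0, X=3, W=2, Y=1) weight 1/195
  (Z=1, U=0, X=4, W=0, Y=1) weight 8/1287
  (Z=1, U=0, X=4, W=1, Y=1) weight 2/429
  (Z=1, U=1, X=2, W=0, Y=2) weight 2/429
  … 99 more
Group by Y:
  weight(Y=1) = 15/52
  weight(Y=2) = 11/52
Total weight = 15/52 + 11/52 = 1/2
P(Y=1 | obs) = 15/52 / 1/2 = 15/26
P(Y=2 | obs) = 11/52 / 1/2 = 11/26

P(Y=1) = 15/26, P(Y=2) = 11/26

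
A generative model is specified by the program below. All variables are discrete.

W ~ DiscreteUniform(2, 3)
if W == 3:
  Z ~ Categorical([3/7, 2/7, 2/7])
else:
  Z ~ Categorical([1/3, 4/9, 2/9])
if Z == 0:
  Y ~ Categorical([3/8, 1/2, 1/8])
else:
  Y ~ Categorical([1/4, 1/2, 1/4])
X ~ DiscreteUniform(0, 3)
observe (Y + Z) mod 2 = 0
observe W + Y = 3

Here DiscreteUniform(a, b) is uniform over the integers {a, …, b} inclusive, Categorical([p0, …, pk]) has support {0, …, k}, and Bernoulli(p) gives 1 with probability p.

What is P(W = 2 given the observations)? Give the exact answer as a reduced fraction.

P(W = 2 | obs) = 112/229

Enumerate traces; 12 have nonzero weight after conditioning:
  (W=2, Z=1, Y=1, X=0) weight 1/36
  (W=2, Z=1, Y=1, X=1) weight 1/36
  (W=2, Z=1, Y=1, X=2) weight 1/36
  (W=2, Z=1, Y=1, X=3) weight 1/36
  (W=3, Z=0, Y=0, X=0) weight 9/448
  (W=3, Z=0, Y=0, X=1) weight 9/448
  (W=3, Z=0, Y=0, X=2) weight 9/448
  (W=3, Z=0, Y=0, X=3) weight 9/448
  … 4 more
Group by W:
  weight(W=2) = 1/9
  weight(W=3) = 13/112
Total weight = 1/9 + 13/112 = 229/1008
P(W=2 | obs) = 1/9 / 229/1008 = 112/229
P(W=3 | obs) = 13/112 / 229/1008 = 117/229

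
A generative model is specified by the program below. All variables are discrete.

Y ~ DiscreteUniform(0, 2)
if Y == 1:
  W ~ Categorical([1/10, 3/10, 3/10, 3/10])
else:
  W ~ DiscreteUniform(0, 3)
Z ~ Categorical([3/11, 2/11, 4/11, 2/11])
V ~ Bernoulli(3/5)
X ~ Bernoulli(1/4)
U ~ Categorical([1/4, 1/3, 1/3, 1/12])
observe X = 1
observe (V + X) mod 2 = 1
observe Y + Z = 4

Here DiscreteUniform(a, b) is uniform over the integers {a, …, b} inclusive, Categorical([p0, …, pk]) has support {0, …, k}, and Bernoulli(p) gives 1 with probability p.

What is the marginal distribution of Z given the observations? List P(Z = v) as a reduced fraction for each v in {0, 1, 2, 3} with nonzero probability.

Enumerate traces; 32 have nonzero weight after conditioning:
  (Y=1, W=0, Z=3, V=0, X=1, U=0) weight 1/6600
  (Y=1, W=0, Z=3, V=0, X=1, U=1) weight 1/4950
  (Y=1, W=0, Z=3, V=0, X=1, U=2) weight 1/4950
  (Y=1, W=0, Z=3, V=0, X=1, U=3) weight 1/19800
  (Y=1, W=1, Z=3, V=0, X=1, U=0) weight 1/2200
  (Y=1, W=1, Z=3, V=0, X=1, U=1) weight 1/1650
  (Y=1, W=1, Z=3, V=0, X=1, U=2) weight 1/1650
  (Y=1, W=1, Z=3, V=0, X=1, U=3) weight 1/6600
  (Y=2, W=0, Z=2, V=0, X=1, U=0) weight 1/1320
  … 23 more
Group by Z:
  weight(Z=2) = 2/165
  weight(Z=3) = 1/165
Total weight = 2/165 + 1/165 = 1/55
P(Z=2 | obs) = 2/165 / 1/55 = 2/3
P(Z=3 | obs) = 1/165 / 1/55 = 1/3

P(Z=2) = 2/3, P(Z=3) = 1/3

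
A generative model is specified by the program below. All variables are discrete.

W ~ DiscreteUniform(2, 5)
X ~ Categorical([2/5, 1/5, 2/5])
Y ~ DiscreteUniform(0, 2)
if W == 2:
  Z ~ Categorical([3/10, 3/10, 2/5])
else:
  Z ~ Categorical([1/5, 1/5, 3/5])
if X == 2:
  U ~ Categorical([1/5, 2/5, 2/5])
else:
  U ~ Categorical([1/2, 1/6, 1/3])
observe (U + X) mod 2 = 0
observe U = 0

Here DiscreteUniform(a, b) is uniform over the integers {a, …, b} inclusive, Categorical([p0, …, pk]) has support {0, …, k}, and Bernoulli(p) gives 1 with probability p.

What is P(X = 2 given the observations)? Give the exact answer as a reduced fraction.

P(X = 2 | obs) = 2/7

Enumerate traces; 72 have nonzero weight after conditioning:
  (W=2, X=0, Y=0, Z=0, U=0) weight 1/200
  (W=2, X=0, Y=0, Z=1, U=0) weight 1/200
  (W=2, X=0, Y=0, Z=2, U=0) weight 1/150
  (W=2, X=0, Y=1, Z=0, U=0) weight 1/200
  (W=2, X=0, Y=1, Z=1, U=0) weight 1/200
  (W=2, X=0, Y=1, Z=2, U=0) weight 1/150
  (W=2, X=0, Y=2, Z=0, U=0) weight 1/200
  (W=2, X=0, Y=2, Z=1, U=0) weight 1/200
  (W=2, X=2, Y=0, Z=0, U=0) weight 1/500
  … 63 more
Group by X:
  weight(X=0) = 1/5
  weight(X=2) = 2/25
Total weight = 1/5 + 2/25 = 7/25
P(X=0 | obs) = 1/5 / 7/25 = 5/7
P(X=2 | obs) = 2/25 / 7/25 = 2/7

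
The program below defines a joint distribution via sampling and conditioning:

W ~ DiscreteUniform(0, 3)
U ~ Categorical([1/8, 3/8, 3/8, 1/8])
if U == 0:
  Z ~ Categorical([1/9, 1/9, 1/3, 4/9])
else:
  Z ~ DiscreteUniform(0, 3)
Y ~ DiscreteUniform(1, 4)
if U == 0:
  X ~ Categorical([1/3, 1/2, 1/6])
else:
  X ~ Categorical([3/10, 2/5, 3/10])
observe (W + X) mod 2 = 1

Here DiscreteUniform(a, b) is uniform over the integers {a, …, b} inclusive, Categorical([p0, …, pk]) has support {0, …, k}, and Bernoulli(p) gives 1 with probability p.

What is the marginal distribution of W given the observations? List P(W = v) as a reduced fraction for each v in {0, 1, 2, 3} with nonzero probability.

Enumerate traces; 384 have nonzero weight after conditioning:
  (W=0, U=0, Z=0, Y=1, X=1) weight 1/2304
  (W=0, U=0, Z=0, Y=2, X=1) weight 1/2304
  (W=0, U=0, Z=0, Y=3, X=1) weight 1/2304
  (W=0, U=0, Z=0, Y=4, X=1) weight 1/2304
  (W=0, U=0, Z=1, Y=1, X=1) weight 1/2304
  (W=0, U=0, Z=1, Y=2, X=1) weight 1/2304
  (W=0, U=0, Z=1, Y=3, X=1) weight 1/2304
  (W=0, U=0, Z=1, Y=4, X=1) weight 1/2304
  (W=1, U=0, Z=0, Y=1, X=0) weight 1/3456
  (W=2, U=0, Z=0, Y=1, X=1) weight 1/2304
  … 374 more
Group by W:
  weight(W=0) = 33/320
  weight(W=1) = 47/320
  weight(W=2) = 33/320
  weight(W=3) = 47/320
Total weight = 33/320 + 47/320 + 33/320 + 47/320 = 1/2
P(W=0 | obs) = 33/320 / 1/2 = 33/160
P(W=1 | obs) = 47/320 / 1/2 = 47/160
P(W=2 | obs) = 33/320 / 1/2 = 33/160
P(W=3 | obs) = 47/320 / 1/2 = 47/160

P(W=0) = 33/160, P(W=1) = 47/160, P(W=2) = 33/160, P(W=3) = 47/160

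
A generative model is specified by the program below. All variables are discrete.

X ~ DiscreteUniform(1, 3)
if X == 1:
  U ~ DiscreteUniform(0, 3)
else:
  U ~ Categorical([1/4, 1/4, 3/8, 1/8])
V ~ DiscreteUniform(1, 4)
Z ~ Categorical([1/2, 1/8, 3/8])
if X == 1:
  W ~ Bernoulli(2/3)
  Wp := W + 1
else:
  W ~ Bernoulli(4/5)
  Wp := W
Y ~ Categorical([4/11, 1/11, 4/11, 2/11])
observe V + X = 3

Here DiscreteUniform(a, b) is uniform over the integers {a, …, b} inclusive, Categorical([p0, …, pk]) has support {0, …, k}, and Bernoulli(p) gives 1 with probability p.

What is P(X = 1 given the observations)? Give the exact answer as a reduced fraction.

P(X = 1 | obs) = 1/2

Enumerate traces; 192 have nonzero weight after conditioning:
  (X=1, U=0, V=2, Z=0, W=0, Y=0) weight 1/792
  (X=1, U=0, V=2, Z=0, W=0, Y=1) weight 1/3168
  (X=1, U=0, V=2, Z=0, W=0, Y=2) weight 1/792
  (X=1, U=0, V=2, Z=0, W=0, Y=3) weight 1/1584
  (X=1, U=0, V=2, Z=0, W=1, Y=0) weight 1/396
  (X=1, U=0, V=2, Z=0, W=1, Y=1) weight 1/1584
  (X=1, U=0, V=2, Z=0, W=1, Y=2) weight 1/396
  (X=1, U=0, V=2, Z=0, W=1, Y=3) weight 1/792
  (X=2, U=0, V=1, Z=0, W=0, Y=0) weight 1/1320
  … 183 more
Group by X:
  weight(X=1) = 1/12
  weight(X=2) = 1/12
Total weight = 1/12 + 1/12 = 1/6
P(X=1 | obs) = 1/12 / 1/6 = 1/2
P(X=2 | obs) = 1/12 / 1/6 = 1/2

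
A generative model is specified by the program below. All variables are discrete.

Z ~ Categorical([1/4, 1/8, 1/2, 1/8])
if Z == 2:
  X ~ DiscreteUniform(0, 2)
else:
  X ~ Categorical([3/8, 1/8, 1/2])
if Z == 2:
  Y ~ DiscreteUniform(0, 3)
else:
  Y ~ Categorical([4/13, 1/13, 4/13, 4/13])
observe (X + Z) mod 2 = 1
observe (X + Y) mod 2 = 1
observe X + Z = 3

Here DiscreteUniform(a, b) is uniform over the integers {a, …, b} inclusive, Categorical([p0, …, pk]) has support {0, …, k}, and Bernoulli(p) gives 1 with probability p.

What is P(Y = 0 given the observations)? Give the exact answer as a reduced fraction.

Enumerate traces; 6 have nonzero weight after conditioning:
  (Z=1, X=2, Y=1) weight 1/208
  (Z=1, X=2, Y=3) weight 1/52
  (Z=2, X=1, Y=0) weight 1/24
  (Z=2, X=1, Y=2) weight 1/24
  (Z=3, X=0, Y=1) weight 3/832
  (Z=3, X=0, Y=3) weight 3/208
Group by Y:
  weight(Y=0) = 1/24
  weight(Y=1) = 7/832
  weight(Y=2) = 1/24
  weight(Y=3) = 7/208
Total weight = 1/24 + 7/832 + 1/24 + 7/208 = 313/2496
P(Y=0 | obs) = 1/24 / 313/2496 = 104/313
P(Y=1 | obs) = 7/832 / 313/2496 = 21/313
P(Y=2 | obs) = 1/24 / 313/2496 = 104/313
P(Y=3 | obs) = 7/208 / 313/2496 = 84/313

P(Y = 0 | obs) = 104/313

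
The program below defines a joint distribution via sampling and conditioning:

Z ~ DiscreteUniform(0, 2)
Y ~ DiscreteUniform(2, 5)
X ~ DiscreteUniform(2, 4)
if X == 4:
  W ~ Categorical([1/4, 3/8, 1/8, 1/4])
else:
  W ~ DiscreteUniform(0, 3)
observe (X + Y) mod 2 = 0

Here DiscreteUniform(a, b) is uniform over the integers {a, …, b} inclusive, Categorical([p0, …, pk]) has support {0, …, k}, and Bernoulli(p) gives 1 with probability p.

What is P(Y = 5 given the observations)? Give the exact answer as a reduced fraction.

Enumerate traces; 72 have nonzero weight after conditioning:
  (Z=0, Y=2, X=2, W=0) weight 1/144
  (Z=0, Y=2, X=2, W=1) weight 1/144
  (Z=0, Y=2, X=2, W=2) weight 1/144
  (Z=0, Y=2, X=2, W=3) weight 1/144
  (Z=0, Y=2, X=4, W=0) weight 1/144
  (Z=0, Y=2, X=4, W=1) weight 1/96
  (Z=0, Y=2, X=4, W=2) weight 1/288
  (Z=0, Y=2, X=4, W=3) weight 1/144
  (Z=0, Y=3, X=3, W=0) weight 1/144
  (Z=0, Y=4, X=2, W=0) weight 1/144
  … 62 more
Group by Y:
  weight(Y=2) = 1/6
  weight(Y=3) = 1/12
  weight(Y=4) = 1/6
  weight(Y=5) = 1/12
Total weight = 1/6 + 1/12 + 1/6 + 1/12 = 1/2
P(Y=2 | obs) = 1/6 / 1/2 = 1/3
P(Y=3 | obs) = 1/12 / 1/2 = 1/6
P(Y=4 | obs) = 1/6 / 1/2 = 1/3
P(Y=5 | obs) = 1/12 / 1/2 = 1/6

P(Y = 5 | obs) = 1/6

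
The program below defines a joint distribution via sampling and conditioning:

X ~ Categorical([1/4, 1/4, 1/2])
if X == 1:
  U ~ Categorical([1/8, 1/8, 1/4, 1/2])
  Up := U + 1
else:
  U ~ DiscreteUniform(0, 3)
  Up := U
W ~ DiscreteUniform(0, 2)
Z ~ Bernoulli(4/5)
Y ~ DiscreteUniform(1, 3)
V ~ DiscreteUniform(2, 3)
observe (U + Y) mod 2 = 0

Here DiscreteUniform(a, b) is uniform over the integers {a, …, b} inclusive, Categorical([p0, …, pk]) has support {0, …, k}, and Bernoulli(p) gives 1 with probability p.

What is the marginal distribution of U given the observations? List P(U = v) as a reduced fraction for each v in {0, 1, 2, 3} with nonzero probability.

Enumerate traces; 216 have nonzero weight after conditioning:
  (X=0, U=0, W=0, Z=0, Y=2, V=2) weight 1/1440
  (X=0, U=0, W=0, Z=0, Y=2, V=3) weight 1/1440
  (X=0, U=0, W=0, Z=1, Y=2, V=2) weight 1/360
  (X=0, U=0, W=0, Z=1, Y=2, V=3) weight 1/360
  (X=0, U=0, W=1, Z=0, Y=2, V=2) weight 1/1440
  (X=0, U=0, W=1, Z=0, Y=2, V=3) weight 1/1440
  (X=0, U=0, W=1, Z=1, Y=2, V=2) weight 1/360
  (X=0, U=0, W=1, Z=1, Y=2, V=3) weight 1/360
  (X=0, U=1, W=0, Z=0, Y=1, V=2) weight 1/1440
  (X=0, U=2, W=0, Z=0, Y=2, V=2) weight 1/1440
  … 206 more
Group by U:
  weight(U=0) = 7/96
  weight(U=1) = 7/48
  weight(U=2) = 1/12
  weight(U=3) = 5/24
Total weight = 7/96 + 7/48 + 1/12 + 5/24 = 49/96
P(U=0 | obs) = 7/96 / 49/96 = 1/7
P(U=1 | obs) = 7/48 / 49/96 = 2/7
P(U=2 | obs) = 1/12 / 49/96 = 8/49
P(U=3 | obs) = 5/24 / 49/96 = 20/49

P(U=0) = 1/7, P(U=1) = 2/7, P(U=2) = 8/49, P(U=3) = 20/49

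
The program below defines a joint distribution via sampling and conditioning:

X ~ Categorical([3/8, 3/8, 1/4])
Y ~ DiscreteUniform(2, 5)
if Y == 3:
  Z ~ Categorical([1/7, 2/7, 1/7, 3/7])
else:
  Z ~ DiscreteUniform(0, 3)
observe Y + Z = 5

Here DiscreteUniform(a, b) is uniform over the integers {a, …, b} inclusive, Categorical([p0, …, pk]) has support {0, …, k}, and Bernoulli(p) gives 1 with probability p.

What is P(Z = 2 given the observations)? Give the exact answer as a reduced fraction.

Enumerate traces; 12 have nonzero weight after conditioning:
  (X=0, Y=2, Z=3) weight 3/128
  (X=0, Y=3, Z=2) weight 3/224
  (X=0, Y=4, Z=1) weight 3/128
  (X=0, Y=5, Z=0) weight 3/128
  (X=1, Y=2, Z=3) weight 3/128
  (X=1, Y=3, Z=2) weight 3/224
  (X=1, Y=4, Z=1) weight 3/128
  (X=1, Y=5, Z=0) weight 3/128
  … 4 more
Group by Z:
  weight(Z=0) = 1/16
  weight(Z=1) = 1/16
  weight(Z=2) = 1/28
  weight(Z=3) = 1/16
Total weight = 1/16 + 1/16 + 1/28 + 1/16 = 25/112
P(Z=0 | obs) = 1/16 / 25/112 = 7/25
P(Z=1 | obs) = 1/16 / 25/112 = 7/25
P(Z=2 | obs) = 1/28 / 25/112 = 4/25
P(Z=3 | obs) = 1/16 / 25/112 = 7/25

P(Z = 2 | obs) = 4/25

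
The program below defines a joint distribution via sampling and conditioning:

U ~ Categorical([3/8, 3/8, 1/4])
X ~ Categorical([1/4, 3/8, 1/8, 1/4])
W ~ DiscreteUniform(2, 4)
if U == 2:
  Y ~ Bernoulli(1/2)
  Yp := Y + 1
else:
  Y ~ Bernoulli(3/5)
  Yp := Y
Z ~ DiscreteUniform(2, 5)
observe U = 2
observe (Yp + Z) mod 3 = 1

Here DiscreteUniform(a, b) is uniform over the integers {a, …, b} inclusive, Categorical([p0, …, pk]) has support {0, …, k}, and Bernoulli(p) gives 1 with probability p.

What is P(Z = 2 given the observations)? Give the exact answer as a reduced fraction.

P(Z = 2 | obs) = 1/3

Enumerate traces; 36 have nonzero weight after conditioning:
  (U=2, X=0, W=2, Y=0, Z=3) weight 1/384
  (U=2, X=0, W=2, Y=1, Z=2) weight 1/384
  (U=2, X=0, W=2, Y=1, Z=5) weight 1/384
  (U=2, X=0, W=3, Y=0, Z=3) weight 1/384
  (U=2, X=0, W=3, Y=1, Z=2) weight 1/384
  (U=2, X=0, W=3, Y=1, Z=5) weight 1/384
  (U=2, X=0, W=4, Y=0, Z=3) weight 1/384
  (U=2, X=0, W=4, Y=1, Z=2) weight 1/384
  … 28 more
Group by Z:
  weight(Z=2) = 1/32
  weight(Z=3) = 1/32
  weight(Z=5) = 1/32
Total weight = 1/32 + 1/32 + 1/32 = 3/32
P(Z=2 | obs) = 1/32 / 3/32 = 1/3
P(Z=3 | obs) = 1/32 / 3/32 = 1/3
P(Z=5 | obs) = 1/32 / 3/32 = 1/3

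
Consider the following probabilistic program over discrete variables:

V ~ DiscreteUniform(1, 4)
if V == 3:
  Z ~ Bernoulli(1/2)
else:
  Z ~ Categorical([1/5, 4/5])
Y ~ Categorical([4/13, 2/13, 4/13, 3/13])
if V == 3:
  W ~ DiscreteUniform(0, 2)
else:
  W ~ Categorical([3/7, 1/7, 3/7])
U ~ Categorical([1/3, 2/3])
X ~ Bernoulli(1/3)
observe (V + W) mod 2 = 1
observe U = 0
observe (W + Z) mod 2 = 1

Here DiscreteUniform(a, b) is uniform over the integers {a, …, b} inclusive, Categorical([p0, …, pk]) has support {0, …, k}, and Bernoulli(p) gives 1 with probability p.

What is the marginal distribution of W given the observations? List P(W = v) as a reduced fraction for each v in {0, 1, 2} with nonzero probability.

Enumerate traces; 48 have nonzero weight after conditioning:
  (V=1, Z=1, Y=0, W=0, U=0, X=0) weight 8/1365
  (V=1, Z=1, Y=0, W=0, U=0, X=1) weight 4/1365
  (V=1, Z=1, Y=0, W=2, U=0, X=0) weight 8/1365
  (V=1, Z=1, Y=0, W=2, U=0, X=1) weight 4/1365
  (V=1, Z=1, Y=1, W=0, U=0, X=0) weight 4/1365
  (V=1, Z=1, Y=1, W=0, U=0, X=1) weight 2/1365
  (V=1, Z=1, Y=1, W=2, U=0, X=0) weight 4/1365
  (V=1, Z=1, Y=1, W=2, U=0, X=1) weight 2/1365
  (V=2, Z=0, Y=0, W=1, U=0, X=0) weight 2/4095
  … 39 more
Group by W:
  weight(W=0) = 107/2520
  weight(W=1) = 1/210
  weight(W=2) = 107/2520
Total weight = 107/2520 + 1/210 + 107/2520 = 113/1260
P(W=0 | obs) = 107/2520 / 113/1260 = 107/226
P(W=1 | obs) = 1/210 / 113/1260 = 6/113
P(W=2 | obs) = 107/2520 / 113/1260 = 107/226

P(W=0) = 107/226, P(W=1) = 6/113, P(W=2) = 107/226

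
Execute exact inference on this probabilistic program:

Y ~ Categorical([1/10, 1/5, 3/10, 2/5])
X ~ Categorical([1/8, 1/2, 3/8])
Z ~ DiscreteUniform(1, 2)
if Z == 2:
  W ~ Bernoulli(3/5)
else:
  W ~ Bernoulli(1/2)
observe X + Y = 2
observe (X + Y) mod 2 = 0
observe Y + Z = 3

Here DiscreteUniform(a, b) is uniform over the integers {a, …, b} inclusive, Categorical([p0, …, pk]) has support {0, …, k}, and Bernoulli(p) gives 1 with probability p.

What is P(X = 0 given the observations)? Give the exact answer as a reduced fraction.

P(X = 0 | obs) = 3/11

Enumerate traces; 4 have nonzero weight after conditioning:
  (Y=1, X=1, Z=2, W=0) weight 1/50
  (Y=1, X=1, Z=2, W=1) weight 3/100
  (Y=2, X=0, Z=1, W=0) weight 3/320
  (Y=2, X=0, Z=1, W=1) weight 3/320
Group by X:
  weight(X=0) = 3/160
  weight(X=1) = 1/20
Total weight = 3/160 + 1/20 = 11/160
P(X=0 | obs) = 3/160 / 11/160 = 3/11
P(X=1 | obs) = 1/20 / 11/160 = 8/11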